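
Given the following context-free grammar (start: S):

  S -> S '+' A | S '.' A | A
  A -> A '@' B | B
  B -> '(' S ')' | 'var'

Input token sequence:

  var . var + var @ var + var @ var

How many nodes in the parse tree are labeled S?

4

[S [S [S [S [A [B var]]] . [A [B var]]] + [A [A [B var]] @ [B var]]] + [A [A [B var]] @ [B var]]]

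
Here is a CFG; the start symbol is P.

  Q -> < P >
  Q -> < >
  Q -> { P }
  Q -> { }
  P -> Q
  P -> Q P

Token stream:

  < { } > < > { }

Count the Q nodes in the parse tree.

4

[P [Q < [P [Q { }]] >] [P [Q < >] [P [Q { }]]]]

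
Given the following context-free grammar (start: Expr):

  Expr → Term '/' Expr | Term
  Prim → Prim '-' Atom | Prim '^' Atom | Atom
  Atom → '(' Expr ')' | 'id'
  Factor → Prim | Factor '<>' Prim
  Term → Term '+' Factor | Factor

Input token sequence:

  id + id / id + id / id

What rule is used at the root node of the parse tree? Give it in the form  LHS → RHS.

Expr → Term '/' Expr

[Expr [Term [Term [Factor [Prim [Atom id]]]] + [Factor [Prim [Atom id]]]] / [Expr [Term [Term [Factor [Prim [Atom id]]]] + [Factor [Prim [Atom id]]]] / [Expr [Term [Factor [Prim [Atom id]]]]]]]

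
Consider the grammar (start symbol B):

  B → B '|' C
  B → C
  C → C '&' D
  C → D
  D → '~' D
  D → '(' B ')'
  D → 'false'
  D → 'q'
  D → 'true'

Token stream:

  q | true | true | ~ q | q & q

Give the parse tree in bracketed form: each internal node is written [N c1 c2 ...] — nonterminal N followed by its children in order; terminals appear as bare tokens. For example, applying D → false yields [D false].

[B [B [B [B [B [C [D q]]] | [C [D true]]] | [C [D true]]] | [C [D ~ [D q]]]] | [C [C [D q]] & [D q]]]

B
B | C
B | C | C
B | C | C | C
B | C | C | C | C
C | C | C | C | C
D | C | C | C | C
q | C | C | C | C
q | D | C | C | C
q | true | C | C | C
q | true | D | C | C
q | true | true | C | C
q | true | true | D | C
q | true | true | ~ D | C
q | true | true | ~ q | C
q | true | true | ~ q | C & D
q | true | true | ~ q | D & D
q | true | true | ~ q | q & D
q | true | true | ~ q | q & q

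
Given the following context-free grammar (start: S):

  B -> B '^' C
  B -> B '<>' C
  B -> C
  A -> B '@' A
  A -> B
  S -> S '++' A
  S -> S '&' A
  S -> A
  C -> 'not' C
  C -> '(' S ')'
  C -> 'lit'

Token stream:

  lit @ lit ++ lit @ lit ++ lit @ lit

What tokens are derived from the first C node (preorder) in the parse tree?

[S [S [S [A [B [C lit]] @ [A [B [C lit]]]]] ++ [A [B [C lit]] @ [A [B [C lit]]]]] ++ [A [B [C lit]] @ [A [B [C lit]]]]]

lit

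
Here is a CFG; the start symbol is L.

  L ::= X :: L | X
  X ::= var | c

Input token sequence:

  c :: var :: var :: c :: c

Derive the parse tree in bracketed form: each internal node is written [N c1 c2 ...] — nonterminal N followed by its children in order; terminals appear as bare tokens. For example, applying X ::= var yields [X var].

L
X :: L
c :: L
c :: X :: L
c :: var :: L
c :: var :: X :: L
c :: var :: var :: L
c :: var :: var :: X :: L
c :: var :: var :: c :: L
c :: var :: var :: c :: X
c :: var :: var :: c :: c

[L [X c] :: [L [X var] :: [L [X var] :: [L [X c] :: [L [X c]]]]]]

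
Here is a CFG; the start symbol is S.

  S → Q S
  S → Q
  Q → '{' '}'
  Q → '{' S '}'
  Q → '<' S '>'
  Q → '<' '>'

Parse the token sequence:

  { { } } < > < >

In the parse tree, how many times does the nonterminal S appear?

4

[S [Q { [S [Q { }]] }] [S [Q < >] [S [Q < >]]]]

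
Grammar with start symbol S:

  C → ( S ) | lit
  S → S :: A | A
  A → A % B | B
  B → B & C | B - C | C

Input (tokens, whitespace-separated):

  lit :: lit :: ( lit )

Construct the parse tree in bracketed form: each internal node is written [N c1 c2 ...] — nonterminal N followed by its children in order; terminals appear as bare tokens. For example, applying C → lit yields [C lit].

S
S :: A
S :: A :: A
A :: A :: A
B :: A :: A
C :: A :: A
lit :: A :: A
lit :: B :: A
lit :: C :: A
lit :: lit :: A
lit :: lit :: B
lit :: lit :: C
lit :: lit :: ( S )
lit :: lit :: ( A )
lit :: lit :: ( B )
lit :: lit :: ( C )
lit :: lit :: ( lit )

[S [S [S [A [B [C lit]]]] :: [A [B [C lit]]]] :: [A [B [C ( [S [A [B [C lit]]]] )]]]]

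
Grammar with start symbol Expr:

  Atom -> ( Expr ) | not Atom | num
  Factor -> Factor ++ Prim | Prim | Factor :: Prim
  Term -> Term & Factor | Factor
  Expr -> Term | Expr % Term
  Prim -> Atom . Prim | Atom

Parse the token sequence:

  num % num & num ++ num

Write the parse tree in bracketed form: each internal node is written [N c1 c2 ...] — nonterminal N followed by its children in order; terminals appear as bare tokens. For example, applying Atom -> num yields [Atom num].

[Expr [Expr [Term [Factor [Prim [Atom num]]]]] % [Term [Term [Factor [Prim [Atom num]]]] & [Factor [Factor [Prim [Atom num]]] ++ [Prim [Atom num]]]]]

Expr
Expr % Term
Term % Term
Factor % Term
Prim % Term
Atom % Term
num % Term
num % Term & Factor
num % Factor & Factor
num % Prim & Factor
num % Atom & Factor
num % num & Factor
num % num & Factor ++ Prim
num % num & Prim ++ Prim
num % num & Atom ++ Prim
num % num & num ++ Prim
num % num & num ++ Atom
num % num & num ++ num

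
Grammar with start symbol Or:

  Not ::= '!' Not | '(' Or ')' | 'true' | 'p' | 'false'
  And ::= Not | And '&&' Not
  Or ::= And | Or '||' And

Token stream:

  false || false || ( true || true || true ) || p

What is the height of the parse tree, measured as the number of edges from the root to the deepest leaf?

[Or [Or [Or [Or [And [Not false]]] || [And [Not false]]] || [And [Not ( [Or [Or [Or [And [Not true]]] || [And [Not true]]] || [And [Not true]]] )]]] || [And [Not p]]]

9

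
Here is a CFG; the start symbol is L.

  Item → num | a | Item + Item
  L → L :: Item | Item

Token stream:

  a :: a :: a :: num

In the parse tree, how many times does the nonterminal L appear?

[L [L [L [L [Item a]] :: [Item a]] :: [Item a]] :: [Item num]]

4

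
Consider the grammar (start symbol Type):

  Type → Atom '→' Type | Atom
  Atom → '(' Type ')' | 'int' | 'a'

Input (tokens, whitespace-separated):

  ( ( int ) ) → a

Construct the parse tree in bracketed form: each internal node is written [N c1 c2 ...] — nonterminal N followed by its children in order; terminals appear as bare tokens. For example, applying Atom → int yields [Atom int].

[Type [Atom ( [Type [Atom ( [Type [Atom int]] )]] )] → [Type [Atom a]]]

Type
Atom → Type
( Type ) → Type
( Atom ) → Type
( ( Type ) ) → Type
( ( Atom ) ) → Type
( ( int ) ) → Type
( ( int ) ) → Atom
( ( int ) ) → a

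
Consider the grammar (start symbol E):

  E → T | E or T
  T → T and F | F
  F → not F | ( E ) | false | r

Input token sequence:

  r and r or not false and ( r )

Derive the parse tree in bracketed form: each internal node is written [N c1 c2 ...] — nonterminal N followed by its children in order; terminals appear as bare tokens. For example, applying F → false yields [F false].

[E [E [T [T [F r]] and [F r]]] or [T [T [F not [F false]]] and [F ( [E [T [F r]]] )]]]

E
E or T
T or T
T and F or T
F and F or T
r and F or T
r and r or T
r and r or T and F
r and r or F and F
r and r or not F and F
r and r or not false and F
r and r or not false and ( E )
r and r or not false and ( T )
r and r or not false and ( F )
r and r or not false and ( r )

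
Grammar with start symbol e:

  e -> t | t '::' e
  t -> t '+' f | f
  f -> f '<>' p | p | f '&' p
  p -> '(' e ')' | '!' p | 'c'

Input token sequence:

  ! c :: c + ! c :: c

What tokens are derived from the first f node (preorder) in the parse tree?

! c

[e [t [f [p ! [p c]]]] :: [e [t [t [f [p c]]] + [f [p ! [p c]]]] :: [e [t [f [p c]]]]]]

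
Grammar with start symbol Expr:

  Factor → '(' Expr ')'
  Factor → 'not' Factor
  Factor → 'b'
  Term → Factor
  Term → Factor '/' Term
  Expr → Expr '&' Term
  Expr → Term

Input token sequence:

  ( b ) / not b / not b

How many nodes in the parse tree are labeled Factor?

[Expr [Term [Factor ( [Expr [Term [Factor b]]] )] / [Term [Factor not [Factor b]] / [Term [Factor not [Factor b]]]]]]

6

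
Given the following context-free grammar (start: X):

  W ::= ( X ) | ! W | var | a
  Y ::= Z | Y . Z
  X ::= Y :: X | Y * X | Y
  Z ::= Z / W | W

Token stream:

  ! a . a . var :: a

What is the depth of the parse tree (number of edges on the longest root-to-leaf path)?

7

[X [Y [Y [Y [Z [W ! [W a]]]] . [Z [W a]]] . [Z [W var]]] :: [X [Y [Z [W a]]]]]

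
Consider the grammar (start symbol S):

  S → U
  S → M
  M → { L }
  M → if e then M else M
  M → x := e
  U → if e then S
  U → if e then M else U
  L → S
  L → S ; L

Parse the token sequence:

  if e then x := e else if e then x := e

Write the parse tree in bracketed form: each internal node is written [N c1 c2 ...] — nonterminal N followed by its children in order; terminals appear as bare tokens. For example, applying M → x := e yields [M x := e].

S
U
if e then M else U
if e then x := e else U
if e then x := e else if e then S
if e then x := e else if e then M
if e then x := e else if e then x := e

[S [U if e then [M x := e] else [U if e then [S [M x := e]]]]]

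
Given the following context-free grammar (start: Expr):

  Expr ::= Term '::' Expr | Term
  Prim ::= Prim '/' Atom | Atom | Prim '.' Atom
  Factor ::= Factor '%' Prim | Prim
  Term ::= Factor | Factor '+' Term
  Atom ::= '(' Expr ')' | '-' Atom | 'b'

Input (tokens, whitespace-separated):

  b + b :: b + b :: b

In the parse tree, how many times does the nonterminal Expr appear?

[Expr [Term [Factor [Prim [Atom b]]] + [Term [Factor [Prim [Atom b]]]]] :: [Expr [Term [Factor [Prim [Atom b]]] + [Term [Factor [Prim [Atom b]]]]] :: [Expr [Term [Factor [Prim [Atom b]]]]]]]

3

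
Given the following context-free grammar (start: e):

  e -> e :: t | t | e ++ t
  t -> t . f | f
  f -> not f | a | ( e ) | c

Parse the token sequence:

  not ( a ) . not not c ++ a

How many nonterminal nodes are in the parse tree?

[e [e [t [t [f not [f ( [e [t [f a]]] )]]] . [f not [f not [f c]]]]] ++ [t [f a]]]

14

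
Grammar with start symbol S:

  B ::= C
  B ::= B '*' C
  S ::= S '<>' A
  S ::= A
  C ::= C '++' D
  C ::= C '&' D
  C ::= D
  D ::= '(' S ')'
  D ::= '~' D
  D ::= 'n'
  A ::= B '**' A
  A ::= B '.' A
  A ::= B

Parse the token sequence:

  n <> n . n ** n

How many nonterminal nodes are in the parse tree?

18

[S [S [A [B [C [D n]]]]] <> [A [B [C [D n]]] . [A [B [C [D n]]] ** [A [B [C [D n]]]]]]]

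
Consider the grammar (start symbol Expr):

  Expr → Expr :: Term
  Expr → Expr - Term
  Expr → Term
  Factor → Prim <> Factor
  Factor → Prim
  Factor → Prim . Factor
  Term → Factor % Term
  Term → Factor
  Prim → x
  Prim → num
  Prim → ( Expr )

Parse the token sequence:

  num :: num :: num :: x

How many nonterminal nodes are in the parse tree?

[Expr [Expr [Expr [Expr [Term [Factor [Prim num]]]] :: [Term [Factor [Prim num]]]] :: [Term [Factor [Prim num]]]] :: [Term [Factor [Prim x]]]]

16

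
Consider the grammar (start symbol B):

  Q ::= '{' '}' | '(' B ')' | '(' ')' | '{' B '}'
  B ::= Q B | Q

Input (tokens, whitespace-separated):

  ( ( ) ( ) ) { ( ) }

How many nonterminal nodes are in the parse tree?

[B [Q ( [B [Q ( )] [B [Q ( )]]] )] [B [Q { [B [Q ( )]] }]]]

10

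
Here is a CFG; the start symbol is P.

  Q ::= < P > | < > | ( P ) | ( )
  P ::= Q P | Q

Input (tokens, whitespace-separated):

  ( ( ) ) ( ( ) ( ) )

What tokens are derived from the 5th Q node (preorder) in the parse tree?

[P [Q ( [P [Q ( )]] )] [P [Q ( [P [Q ( )] [P [Q ( )]]] )]]]

( )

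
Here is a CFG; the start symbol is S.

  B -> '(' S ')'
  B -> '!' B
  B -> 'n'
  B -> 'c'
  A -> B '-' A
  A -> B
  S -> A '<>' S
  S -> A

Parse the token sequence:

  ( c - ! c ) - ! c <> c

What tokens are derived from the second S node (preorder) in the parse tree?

c - ! c

[S [A [B ( [S [A [B c] - [A [B ! [B c]]]]] )] - [A [B ! [B c]]]] <> [S [A [B c]]]]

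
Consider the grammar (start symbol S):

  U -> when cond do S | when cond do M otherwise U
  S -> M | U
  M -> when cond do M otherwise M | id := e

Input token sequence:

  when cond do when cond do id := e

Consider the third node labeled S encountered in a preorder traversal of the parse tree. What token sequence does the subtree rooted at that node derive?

[S [U when cond do [S [U when cond do [S [M id := e]]]]]]

id := e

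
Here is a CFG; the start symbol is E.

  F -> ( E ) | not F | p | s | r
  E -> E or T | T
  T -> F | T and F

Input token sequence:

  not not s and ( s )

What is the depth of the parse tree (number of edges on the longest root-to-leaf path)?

[E [T [T [F not [F not [F s]]]] and [F ( [E [T [F s]]] )]]]

6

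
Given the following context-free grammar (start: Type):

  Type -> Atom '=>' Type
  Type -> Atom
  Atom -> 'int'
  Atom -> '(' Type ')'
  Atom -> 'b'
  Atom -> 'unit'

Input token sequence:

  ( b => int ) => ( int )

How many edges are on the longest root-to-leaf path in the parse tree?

5

[Type [Atom ( [Type [Atom b] => [Type [Atom int]]] )] => [Type [Atom ( [Type [Atom int]] )]]]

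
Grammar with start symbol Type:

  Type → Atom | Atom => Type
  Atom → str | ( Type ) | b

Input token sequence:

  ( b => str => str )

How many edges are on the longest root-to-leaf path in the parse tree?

6

[Type [Atom ( [Type [Atom b] => [Type [Atom str] => [Type [Atom str]]]] )]]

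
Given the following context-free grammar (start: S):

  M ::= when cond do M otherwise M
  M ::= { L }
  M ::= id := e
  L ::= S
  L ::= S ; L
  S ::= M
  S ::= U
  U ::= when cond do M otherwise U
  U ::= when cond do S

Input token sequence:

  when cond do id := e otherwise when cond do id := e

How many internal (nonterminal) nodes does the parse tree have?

6

[S [U when cond do [M id := e] otherwise [U when cond do [S [M id := e]]]]]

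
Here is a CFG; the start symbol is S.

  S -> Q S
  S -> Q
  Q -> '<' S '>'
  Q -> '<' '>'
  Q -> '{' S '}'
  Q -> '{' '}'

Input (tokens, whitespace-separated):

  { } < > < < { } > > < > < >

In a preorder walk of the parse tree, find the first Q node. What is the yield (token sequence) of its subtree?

{ }

[S [Q { }] [S [Q < >] [S [Q < [S [Q < [S [Q { }]] >]] >] [S [Q < >] [S [Q < >]]]]]]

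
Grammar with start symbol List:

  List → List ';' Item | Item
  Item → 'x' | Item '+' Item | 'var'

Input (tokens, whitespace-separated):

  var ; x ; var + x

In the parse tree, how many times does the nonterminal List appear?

[List [List [List [Item var]] ; [Item x]] ; [Item [Item var] + [Item x]]]

3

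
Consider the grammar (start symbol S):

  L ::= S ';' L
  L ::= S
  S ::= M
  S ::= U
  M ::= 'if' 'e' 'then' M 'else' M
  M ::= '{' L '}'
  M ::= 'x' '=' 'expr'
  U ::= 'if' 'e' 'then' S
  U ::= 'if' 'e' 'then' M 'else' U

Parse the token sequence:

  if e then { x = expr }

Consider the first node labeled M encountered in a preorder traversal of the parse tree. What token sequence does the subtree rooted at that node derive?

{ x = expr }

[S [U if e then [S [M { [L [S [M x = expr]]] }]]]]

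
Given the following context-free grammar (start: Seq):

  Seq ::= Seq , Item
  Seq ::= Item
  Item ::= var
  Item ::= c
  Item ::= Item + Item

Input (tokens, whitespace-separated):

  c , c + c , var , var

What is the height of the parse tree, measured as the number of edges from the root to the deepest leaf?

[Seq [Seq [Seq [Seq [Item c]] , [Item [Item c] + [Item c]]] , [Item var]] , [Item var]]

5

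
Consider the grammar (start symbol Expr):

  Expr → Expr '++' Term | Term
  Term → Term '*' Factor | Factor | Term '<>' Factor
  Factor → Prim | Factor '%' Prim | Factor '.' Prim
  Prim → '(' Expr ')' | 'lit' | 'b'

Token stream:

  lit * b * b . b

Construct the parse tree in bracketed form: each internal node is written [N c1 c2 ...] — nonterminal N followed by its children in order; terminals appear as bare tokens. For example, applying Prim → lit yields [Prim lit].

[Expr [Term [Term [Term [Factor [Prim lit]]] * [Factor [Prim b]]] * [Factor [Factor [Prim b]] . [Prim b]]]]

Expr
Term
Term * Factor
Term * Factor * Factor
Factor * Factor * Factor
Prim * Factor * Factor
lit * Factor * Factor
lit * Prim * Factor
lit * b * Factor
lit * b * Factor . Prim
lit * b * Prim . Prim
lit * b * b . Prim
lit * b * b . b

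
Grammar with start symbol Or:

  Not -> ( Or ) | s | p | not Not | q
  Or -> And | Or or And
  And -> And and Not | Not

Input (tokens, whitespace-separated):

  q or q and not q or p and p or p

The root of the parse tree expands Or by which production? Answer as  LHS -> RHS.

Or -> Or or And

[Or [Or [Or [Or [And [Not q]]] or [And [And [Not q]] and [Not not [Not q]]]] or [And [And [Not p]] and [Not p]]] or [And [Not p]]]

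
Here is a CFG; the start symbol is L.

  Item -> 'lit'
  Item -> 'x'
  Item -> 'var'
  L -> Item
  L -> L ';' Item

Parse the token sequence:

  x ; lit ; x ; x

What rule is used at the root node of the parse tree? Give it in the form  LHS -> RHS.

L -> L ';' Item

[L [L [L [L [Item x]] ; [Item lit]] ; [Item x]] ; [Item x]]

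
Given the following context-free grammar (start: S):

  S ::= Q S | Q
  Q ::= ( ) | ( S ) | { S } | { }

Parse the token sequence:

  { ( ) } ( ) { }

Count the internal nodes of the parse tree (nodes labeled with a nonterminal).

[S [Q { [S [Q ( )]] }] [S [Q ( )] [S [Q { }]]]]

8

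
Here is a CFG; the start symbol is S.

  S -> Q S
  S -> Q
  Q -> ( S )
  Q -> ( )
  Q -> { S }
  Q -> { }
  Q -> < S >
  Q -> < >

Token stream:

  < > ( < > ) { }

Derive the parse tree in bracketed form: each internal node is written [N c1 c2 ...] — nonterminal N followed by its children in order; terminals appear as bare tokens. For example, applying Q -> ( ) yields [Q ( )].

[S [Q < >] [S [Q ( [S [Q < >]] )] [S [Q { }]]]]

S
Q S
< > S
< > Q S
< > ( S ) S
< > ( Q ) S
< > ( < > ) S
< > ( < > ) Q
< > ( < > ) { }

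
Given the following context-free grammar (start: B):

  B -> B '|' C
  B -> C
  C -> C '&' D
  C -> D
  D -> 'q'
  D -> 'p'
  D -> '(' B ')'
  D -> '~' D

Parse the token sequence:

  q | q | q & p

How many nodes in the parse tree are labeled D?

4

[B [B [B [C [D q]]] | [C [D q]]] | [C [C [D q]] & [D p]]]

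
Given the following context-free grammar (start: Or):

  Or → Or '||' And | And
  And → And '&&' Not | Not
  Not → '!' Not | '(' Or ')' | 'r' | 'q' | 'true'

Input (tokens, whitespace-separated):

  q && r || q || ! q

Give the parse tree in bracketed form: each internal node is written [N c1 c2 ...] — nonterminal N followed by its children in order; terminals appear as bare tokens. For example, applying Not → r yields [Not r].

[Or [Or [Or [And [And [Not q]] && [Not r]]] || [And [Not q]]] || [And [Not ! [Not q]]]]

Or
Or || And
Or || And || And
And || And || And
And && Not || And || And
Not && Not || And || And
q && Not || And || And
q && r || And || And
q && r || Not || And
q && r || q || And
q && r || q || Not
q && r || q || ! Not
q && r || q || ! q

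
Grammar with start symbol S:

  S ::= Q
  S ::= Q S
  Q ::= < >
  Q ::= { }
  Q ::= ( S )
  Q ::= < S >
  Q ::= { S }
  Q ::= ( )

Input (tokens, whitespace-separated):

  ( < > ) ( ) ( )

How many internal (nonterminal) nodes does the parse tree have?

[S [Q ( [S [Q < >]] )] [S [Q ( )] [S [Q ( )]]]]

8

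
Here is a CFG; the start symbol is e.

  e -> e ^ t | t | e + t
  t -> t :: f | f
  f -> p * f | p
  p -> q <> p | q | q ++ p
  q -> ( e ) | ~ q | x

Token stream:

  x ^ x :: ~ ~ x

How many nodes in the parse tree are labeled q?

[e [e [t [f [p [q x]]]]] ^ [t [t [f [p [q x]]]] :: [f [p [q ~ [q ~ [q x]]]]]]]

5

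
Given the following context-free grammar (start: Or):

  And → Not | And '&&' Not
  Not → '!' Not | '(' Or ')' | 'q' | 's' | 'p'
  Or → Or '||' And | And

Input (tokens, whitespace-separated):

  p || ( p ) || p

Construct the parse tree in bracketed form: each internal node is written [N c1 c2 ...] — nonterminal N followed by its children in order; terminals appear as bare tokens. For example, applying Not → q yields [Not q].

Or
Or || And
Or || And || And
And || And || And
Not || And || And
p || And || And
p || Not || And
p || ( Or ) || And
p || ( And ) || And
p || ( Not ) || And
p || ( p ) || And
p || ( p ) || Not
p || ( p ) || p

[Or [Or [Or [And [Not p]]] || [And [Not ( [Or [And [Not p]]] )]]] || [And [Not p]]]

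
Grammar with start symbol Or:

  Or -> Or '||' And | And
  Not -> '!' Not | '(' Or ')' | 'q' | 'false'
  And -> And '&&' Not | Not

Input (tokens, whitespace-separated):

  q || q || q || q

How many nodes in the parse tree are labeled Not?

[Or [Or [Or [Or [And [Not q]]] || [And [Not q]]] || [And [Not q]]] || [And [Not q]]]

4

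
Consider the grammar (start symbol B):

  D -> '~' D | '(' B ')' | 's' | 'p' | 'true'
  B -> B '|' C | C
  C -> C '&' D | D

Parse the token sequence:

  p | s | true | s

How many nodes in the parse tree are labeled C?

4

[B [B [B [B [C [D p]]] | [C [D s]]] | [C [D true]]] | [C [D s]]]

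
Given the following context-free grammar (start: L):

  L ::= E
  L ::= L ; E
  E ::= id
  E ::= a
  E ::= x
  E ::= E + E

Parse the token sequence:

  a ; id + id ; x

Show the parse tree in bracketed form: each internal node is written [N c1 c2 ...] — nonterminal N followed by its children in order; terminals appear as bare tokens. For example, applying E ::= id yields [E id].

[L [L [L [E a]] ; [E [E id] + [E id]]] ; [E x]]

L
L ; E
L ; E ; E
E ; E ; E
a ; E ; E
a ; E + E ; E
a ; id + E ; E
a ; id + id ; E
a ; id + id ; x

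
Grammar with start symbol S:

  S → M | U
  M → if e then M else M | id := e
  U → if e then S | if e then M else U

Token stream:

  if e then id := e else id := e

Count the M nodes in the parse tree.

3

[S [M if e then [M id := e] else [M id := e]]]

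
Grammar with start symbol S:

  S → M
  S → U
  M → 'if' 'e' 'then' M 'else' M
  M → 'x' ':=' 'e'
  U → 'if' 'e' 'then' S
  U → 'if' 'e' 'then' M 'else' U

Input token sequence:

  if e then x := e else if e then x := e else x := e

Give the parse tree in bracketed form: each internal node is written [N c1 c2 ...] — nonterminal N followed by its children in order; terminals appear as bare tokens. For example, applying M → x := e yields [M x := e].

S
M
if e then M else M
if e then x := e else M
if e then x := e else if e then M else M
if e then x := e else if e then x := e else M
if e then x := e else if e then x := e else x := e

[S [M if e then [M x := e] else [M if e then [M x := e] else [M x := e]]]]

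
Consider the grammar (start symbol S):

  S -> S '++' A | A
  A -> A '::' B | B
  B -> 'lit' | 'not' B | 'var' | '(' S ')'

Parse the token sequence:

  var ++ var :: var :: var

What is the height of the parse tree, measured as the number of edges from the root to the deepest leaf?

[S [S [A [B var]]] ++ [A [A [A [B var]] :: [B var]] :: [B var]]]

5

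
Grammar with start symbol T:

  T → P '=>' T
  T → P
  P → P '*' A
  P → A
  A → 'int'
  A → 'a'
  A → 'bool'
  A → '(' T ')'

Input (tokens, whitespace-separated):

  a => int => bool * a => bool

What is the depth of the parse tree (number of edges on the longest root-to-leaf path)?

6

[T [P [A a]] => [T [P [A int]] => [T [P [P [A bool]] * [A a]] => [T [P [A bool]]]]]]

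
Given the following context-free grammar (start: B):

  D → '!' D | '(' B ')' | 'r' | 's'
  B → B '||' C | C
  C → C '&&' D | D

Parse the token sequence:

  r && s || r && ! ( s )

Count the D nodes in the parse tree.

6

[B [B [C [C [D r]] && [D s]]] || [C [C [D r]] && [D ! [D ( [B [C [D s]]] )]]]]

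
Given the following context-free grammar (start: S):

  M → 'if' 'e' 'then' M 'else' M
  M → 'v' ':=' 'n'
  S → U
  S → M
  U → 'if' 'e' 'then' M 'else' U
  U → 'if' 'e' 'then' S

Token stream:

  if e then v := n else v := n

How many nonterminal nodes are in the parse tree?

[S [M if e then [M v := n] else [M v := n]]]

4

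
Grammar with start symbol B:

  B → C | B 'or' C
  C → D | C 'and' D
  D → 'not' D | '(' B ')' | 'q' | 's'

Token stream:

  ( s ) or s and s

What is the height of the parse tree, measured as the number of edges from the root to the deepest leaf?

[B [B [C [D ( [B [C [D s]]] )]]] or [C [C [D s]] and [D s]]]

7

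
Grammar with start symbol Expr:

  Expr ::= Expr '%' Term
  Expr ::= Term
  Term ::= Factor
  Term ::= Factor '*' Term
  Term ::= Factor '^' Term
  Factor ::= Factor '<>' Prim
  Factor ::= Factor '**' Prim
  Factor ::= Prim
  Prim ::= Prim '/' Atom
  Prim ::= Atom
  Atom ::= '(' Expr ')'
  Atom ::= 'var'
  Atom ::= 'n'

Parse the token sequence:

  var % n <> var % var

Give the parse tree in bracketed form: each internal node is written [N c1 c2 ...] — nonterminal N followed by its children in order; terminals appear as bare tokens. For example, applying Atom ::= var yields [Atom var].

Expr
Expr % Term
Expr % Term % Term
Term % Term % Term
Factor % Term % Term
Prim % Term % Term
Atom % Term % Term
var % Term % Term
var % Factor % Term
var % Factor <> Prim % Term
var % Prim <> Prim % Term
var % Atom <> Prim % Term
var % n <> Prim % Term
var % n <> Atom % Term
var % n <> var % Term
var % n <> var % Factor
var % n <> var % Prim
var % n <> var % Atom
var % n <> var % var

[Expr [Expr [Expr [Term [Factor [Prim [Atom var]]]]] % [Term [Factor [Factor [Prim [Atom n]]] <> [Prim [Atom var]]]]] % [Term [Factor [Prim [Atom var]]]]]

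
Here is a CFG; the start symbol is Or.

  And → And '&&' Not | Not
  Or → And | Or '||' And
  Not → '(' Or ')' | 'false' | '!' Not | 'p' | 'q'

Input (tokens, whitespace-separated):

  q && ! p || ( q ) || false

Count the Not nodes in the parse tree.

[Or [Or [Or [And [And [Not q]] && [Not ! [Not p]]]] || [And [Not ( [Or [And [Not q]]] )]]] || [And [Not false]]]

6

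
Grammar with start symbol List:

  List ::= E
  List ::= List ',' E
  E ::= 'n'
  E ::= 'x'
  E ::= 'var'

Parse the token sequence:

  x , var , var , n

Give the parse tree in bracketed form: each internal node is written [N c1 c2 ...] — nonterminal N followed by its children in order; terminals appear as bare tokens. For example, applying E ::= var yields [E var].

List
List , E
List , E , E
List , E , E , E
E , E , E , E
x , E , E , E
x , var , E , E
x , var , var , E
x , var , var , n

[List [List [List [List [E x]] , [E var]] , [E var]] , [E n]]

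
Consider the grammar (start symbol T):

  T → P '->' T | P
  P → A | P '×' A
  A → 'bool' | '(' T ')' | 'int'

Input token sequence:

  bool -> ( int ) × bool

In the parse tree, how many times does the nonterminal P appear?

[T [P [A bool]] -> [T [P [P [A ( [T [P [A int]]] )]] × [A bool]]]]

4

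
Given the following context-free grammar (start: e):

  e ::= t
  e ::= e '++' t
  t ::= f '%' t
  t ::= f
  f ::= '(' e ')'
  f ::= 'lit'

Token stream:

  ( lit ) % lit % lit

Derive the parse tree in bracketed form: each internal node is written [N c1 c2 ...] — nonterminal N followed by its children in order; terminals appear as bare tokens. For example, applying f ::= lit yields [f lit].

[e [t [f ( [e [t [f lit]]] )] % [t [f lit] % [t [f lit]]]]]

e
t
f % t
( e ) % t
( t ) % t
( f ) % t
( lit ) % t
( lit ) % f % t
( lit ) % lit % t
( lit ) % lit % f
( lit ) % lit % lit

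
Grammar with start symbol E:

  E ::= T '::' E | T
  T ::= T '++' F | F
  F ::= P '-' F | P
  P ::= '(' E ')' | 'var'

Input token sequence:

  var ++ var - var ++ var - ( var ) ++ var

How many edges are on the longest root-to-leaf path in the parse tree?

[E [T [T [T [T [F [P var]]] ++ [F [P var] - [F [P var]]]] ++ [F [P var] - [F [P ( [E [T [F [P var]]]] )]]]] ++ [F [P var]]]]

10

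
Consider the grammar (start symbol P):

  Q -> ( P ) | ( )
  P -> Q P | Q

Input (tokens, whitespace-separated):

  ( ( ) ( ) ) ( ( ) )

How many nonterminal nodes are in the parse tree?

10

[P [Q ( [P [Q ( )] [P [Q ( )]]] )] [P [Q ( [P [Q ( )]] )]]]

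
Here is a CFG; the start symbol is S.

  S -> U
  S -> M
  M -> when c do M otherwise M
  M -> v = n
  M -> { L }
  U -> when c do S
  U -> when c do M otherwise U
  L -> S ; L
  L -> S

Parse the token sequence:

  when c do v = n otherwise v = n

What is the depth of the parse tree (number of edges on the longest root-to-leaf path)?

3

[S [M when c do [M v = n] otherwise [M v = n]]]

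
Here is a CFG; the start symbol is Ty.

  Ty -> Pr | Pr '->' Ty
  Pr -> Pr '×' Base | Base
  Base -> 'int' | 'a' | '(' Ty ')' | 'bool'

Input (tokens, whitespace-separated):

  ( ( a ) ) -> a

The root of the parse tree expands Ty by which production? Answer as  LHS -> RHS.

Ty -> Pr '->' Ty

[Ty [Pr [Base ( [Ty [Pr [Base ( [Ty [Pr [Base a]]] )]]] )]] -> [Ty [Pr [Base a]]]]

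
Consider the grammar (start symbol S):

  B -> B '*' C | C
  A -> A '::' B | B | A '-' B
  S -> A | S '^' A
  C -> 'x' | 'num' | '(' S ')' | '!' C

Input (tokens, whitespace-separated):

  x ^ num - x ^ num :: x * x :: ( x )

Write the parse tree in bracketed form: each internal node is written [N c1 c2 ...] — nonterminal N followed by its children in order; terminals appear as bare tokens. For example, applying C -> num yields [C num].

[S [S [S [A [B [C x]]]] ^ [A [A [B [C num]]] - [B [C x]]]] ^ [A [A [A [B [C num]]] :: [B [B [C x]] * [C x]]] :: [B [C ( [S [A [B [C x]]]] )]]]]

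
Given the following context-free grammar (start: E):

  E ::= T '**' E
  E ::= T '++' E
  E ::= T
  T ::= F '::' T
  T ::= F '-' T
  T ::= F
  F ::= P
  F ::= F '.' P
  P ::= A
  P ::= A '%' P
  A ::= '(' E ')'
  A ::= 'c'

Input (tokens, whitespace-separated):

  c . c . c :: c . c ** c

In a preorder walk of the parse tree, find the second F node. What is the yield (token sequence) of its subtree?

c . c

[E [T [F [F [F [P [A c]]] . [P [A c]]] . [P [A c]]] :: [T [F [F [P [A c]]] . [P [A c]]]]] ** [E [T [F [P [A c]]]]]]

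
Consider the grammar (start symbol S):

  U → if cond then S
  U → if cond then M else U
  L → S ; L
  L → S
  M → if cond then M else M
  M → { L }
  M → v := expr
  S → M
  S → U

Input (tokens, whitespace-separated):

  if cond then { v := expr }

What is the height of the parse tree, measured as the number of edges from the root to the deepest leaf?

[S [U if cond then [S [M { [L [S [M v := expr]]] }]]]]

7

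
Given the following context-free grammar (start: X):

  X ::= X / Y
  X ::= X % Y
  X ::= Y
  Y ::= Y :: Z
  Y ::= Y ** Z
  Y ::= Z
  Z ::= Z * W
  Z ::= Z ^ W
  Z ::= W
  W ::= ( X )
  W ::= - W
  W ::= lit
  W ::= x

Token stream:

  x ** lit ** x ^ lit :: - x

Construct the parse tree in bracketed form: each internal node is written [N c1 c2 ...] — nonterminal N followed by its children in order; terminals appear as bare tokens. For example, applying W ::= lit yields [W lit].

X
Y
Y :: Z
Y ** Z :: Z
Y ** Z ** Z :: Z
Z ** Z ** Z :: Z
W ** Z ** Z :: Z
x ** Z ** Z :: Z
x ** W ** Z :: Z
x ** lit ** Z :: Z
x ** lit ** Z ^ W :: Z
x ** lit ** W ^ W :: Z
x ** lit ** x ^ W :: Z
x ** lit ** x ^ lit :: Z
x ** lit ** x ^ lit :: W
x ** lit ** x ^ lit :: - W
x ** lit ** x ^ lit :: - x

[X [Y [Y [Y [Y [Z [W x]]] ** [Z [W lit]]] ** [Z [Z [W x]] ^ [W lit]]] :: [Z [W - [W x]]]]]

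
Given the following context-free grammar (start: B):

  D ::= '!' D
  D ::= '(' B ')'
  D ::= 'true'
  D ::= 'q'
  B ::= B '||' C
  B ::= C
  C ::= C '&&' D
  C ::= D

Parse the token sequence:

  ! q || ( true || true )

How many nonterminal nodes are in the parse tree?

[B [B [C [D ! [D q]]]] || [C [D ( [B [B [C [D true]]] || [C [D true]]] )]]]

13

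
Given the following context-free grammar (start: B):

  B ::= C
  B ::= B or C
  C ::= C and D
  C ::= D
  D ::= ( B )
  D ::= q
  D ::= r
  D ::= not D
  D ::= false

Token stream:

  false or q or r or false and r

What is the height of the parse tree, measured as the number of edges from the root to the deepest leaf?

[B [B [B [B [C [D false]]] or [C [D q]]] or [C [D r]]] or [C [C [D false]] and [D r]]]

6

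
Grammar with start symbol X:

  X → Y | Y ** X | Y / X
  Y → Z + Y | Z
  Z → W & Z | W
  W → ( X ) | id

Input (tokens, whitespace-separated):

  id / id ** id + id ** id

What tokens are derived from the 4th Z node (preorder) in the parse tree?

[X [Y [Z [W id]]] / [X [Y [Z [W id]]] ** [X [Y [Z [W id]] + [Y [Z [W id]]]] ** [X [Y [Z [W id]]]]]]]

id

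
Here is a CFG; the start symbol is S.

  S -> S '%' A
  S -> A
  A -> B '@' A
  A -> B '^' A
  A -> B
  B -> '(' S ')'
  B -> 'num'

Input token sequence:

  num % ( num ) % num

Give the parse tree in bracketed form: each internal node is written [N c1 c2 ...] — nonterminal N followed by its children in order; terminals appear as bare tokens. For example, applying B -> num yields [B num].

S
S % A
S % A % A
A % A % A
B % A % A
num % A % A
num % B % A
num % ( S ) % A
num % ( A ) % A
num % ( B ) % A
num % ( num ) % A
num % ( num ) % B
num % ( num ) % num

[S [S [S [A [B num]]] % [A [B ( [S [A [B num]]] )]]] % [A [B num]]]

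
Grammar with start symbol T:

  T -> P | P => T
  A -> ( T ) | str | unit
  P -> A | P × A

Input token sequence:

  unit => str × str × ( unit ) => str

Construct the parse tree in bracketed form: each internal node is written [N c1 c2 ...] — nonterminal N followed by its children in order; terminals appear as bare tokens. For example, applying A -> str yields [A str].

[T [P [A unit]] => [T [P [P [P [A str]] × [A str]] × [A ( [T [P [A unit]]] )]] => [T [P [A str]]]]]

T
P => T
A => T
unit => T
unit => P => T
unit => P × A => T
unit => P × A × A => T
unit => A × A × A => T
unit => str × A × A => T
unit => str × str × A => T
unit => str × str × ( T ) => T
unit => str × str × ( P ) => T
unit => str × str × ( A ) => T
unit => str × str × ( unit ) => T
unit => str × str × ( unit ) => P
unit => str × str × ( unit ) => A
unit => str × str × ( unit ) => str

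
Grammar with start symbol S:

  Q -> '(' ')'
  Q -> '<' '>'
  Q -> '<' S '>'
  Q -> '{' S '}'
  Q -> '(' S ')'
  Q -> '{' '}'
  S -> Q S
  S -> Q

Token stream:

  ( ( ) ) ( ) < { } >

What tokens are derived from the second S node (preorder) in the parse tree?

[S [Q ( [S [Q ( )]] )] [S [Q ( )] [S [Q < [S [Q { }]] >]]]]

( )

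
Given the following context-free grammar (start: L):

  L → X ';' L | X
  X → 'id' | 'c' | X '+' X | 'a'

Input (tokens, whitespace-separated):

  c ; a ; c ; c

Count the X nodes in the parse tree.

4

[L [X c] ; [L [X a] ; [L [X c] ; [L [X c]]]]]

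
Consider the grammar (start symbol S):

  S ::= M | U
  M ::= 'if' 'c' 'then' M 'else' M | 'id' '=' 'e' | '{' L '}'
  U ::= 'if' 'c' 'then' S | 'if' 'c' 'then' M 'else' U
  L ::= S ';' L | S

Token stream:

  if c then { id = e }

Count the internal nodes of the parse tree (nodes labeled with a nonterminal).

[S [U if c then [S [M { [L [S [M id = e]]] }]]]]

7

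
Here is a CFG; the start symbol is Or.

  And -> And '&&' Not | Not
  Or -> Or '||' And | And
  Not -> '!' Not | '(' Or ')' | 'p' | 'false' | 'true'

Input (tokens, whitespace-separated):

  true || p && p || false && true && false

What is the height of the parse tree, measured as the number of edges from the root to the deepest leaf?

[Or [Or [Or [And [Not true]]] || [And [And [Not p]] && [Not p]]] || [And [And [And [Not false]] && [Not true]] && [Not false]]]

5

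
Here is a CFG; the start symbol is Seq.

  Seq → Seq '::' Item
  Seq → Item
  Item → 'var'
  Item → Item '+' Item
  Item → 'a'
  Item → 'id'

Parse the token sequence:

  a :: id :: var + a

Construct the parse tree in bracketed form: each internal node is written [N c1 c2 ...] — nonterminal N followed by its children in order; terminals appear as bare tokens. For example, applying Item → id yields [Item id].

[Seq [Seq [Seq [Item a]] :: [Item id]] :: [Item [Item var] + [Item a]]]

Seq
Seq :: Item
Seq :: Item :: Item
Item :: Item :: Item
a :: Item :: Item
a :: id :: Item
a :: id :: Item + Item
a :: id :: var + Item
a :: id :: var + a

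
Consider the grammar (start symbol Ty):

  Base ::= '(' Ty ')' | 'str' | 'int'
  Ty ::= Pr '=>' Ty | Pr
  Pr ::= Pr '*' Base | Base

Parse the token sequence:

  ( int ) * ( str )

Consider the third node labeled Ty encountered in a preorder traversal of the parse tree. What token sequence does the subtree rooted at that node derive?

str

[Ty [Pr [Pr [Base ( [Ty [Pr [Base int]]] )]] * [Base ( [Ty [Pr [Base str]]] )]]]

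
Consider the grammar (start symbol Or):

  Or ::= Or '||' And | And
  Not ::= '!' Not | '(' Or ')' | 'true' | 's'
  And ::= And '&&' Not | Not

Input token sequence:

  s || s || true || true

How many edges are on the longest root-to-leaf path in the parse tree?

[Or [Or [Or [Or [And [Not s]]] || [And [Not s]]] || [And [Not true]]] || [And [Not true]]]

6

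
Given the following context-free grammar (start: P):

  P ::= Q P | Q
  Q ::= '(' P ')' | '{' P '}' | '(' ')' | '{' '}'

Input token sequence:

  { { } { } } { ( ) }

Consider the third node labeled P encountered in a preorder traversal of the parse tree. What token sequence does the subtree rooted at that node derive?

{ }

[P [Q { [P [Q { }] [P [Q { }]]] }] [P [Q { [P [Q ( )]] }]]]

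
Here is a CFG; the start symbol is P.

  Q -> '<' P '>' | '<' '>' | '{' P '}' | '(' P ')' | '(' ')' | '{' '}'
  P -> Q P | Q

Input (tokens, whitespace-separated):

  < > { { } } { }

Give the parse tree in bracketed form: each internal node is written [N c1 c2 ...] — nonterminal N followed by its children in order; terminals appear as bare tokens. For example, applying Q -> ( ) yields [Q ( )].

[P [Q < >] [P [Q { [P [Q { }]] }] [P [Q { }]]]]

P
Q P
< > P
< > Q P
< > { P } P
< > { Q } P
< > { { } } P
< > { { } } Q
< > { { } } { }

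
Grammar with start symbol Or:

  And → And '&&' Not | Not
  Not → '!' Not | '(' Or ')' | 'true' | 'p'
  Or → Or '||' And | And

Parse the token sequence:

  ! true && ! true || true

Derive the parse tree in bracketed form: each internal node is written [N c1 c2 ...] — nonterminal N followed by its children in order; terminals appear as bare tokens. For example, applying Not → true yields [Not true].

Or
Or || And
And || And
And && Not || And
Not && Not || And
! Not && Not || And
! true && Not || And
! true && ! Not || And
! true && ! true || And
! true && ! true || Not
! true && ! true || true

[Or [Or [And [And [Not ! [Not true]]] && [Not ! [Not true]]]] || [And [Not true]]]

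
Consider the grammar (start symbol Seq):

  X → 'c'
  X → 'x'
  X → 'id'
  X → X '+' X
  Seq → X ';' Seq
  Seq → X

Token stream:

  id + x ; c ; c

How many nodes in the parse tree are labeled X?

5

[Seq [X [X id] + [X x]] ; [Seq [X c] ; [Seq [X c]]]]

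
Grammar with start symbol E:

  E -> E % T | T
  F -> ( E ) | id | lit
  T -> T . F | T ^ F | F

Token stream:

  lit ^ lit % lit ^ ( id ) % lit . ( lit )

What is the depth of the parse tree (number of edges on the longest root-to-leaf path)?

[E [E [E [T [T [F lit]] ^ [F lit]]] % [T [T [F lit]] ^ [F ( [E [T [F id]]] )]]] % [T [T [F lit]] . [F ( [E [T [F lit]]] )]]]

7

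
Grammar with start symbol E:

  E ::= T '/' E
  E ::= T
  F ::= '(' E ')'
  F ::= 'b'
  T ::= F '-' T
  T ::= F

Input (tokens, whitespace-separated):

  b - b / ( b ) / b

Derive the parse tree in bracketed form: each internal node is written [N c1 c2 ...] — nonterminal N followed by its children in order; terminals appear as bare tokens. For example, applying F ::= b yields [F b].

E
T / E
F - T / E
b - T / E
b - F / E
b - b / E
b - b / T / E
b - b / F / E
b - b / ( E ) / E
b - b / ( T ) / E
b - b / ( F ) / E
b - b / ( b ) / E
b - b / ( b ) / T
b - b / ( b ) / F
b - b / ( b ) / b

[E [T [F b] - [T [F b]]] / [E [T [F ( [E [T [F b]]] )]] / [E [T [F b]]]]]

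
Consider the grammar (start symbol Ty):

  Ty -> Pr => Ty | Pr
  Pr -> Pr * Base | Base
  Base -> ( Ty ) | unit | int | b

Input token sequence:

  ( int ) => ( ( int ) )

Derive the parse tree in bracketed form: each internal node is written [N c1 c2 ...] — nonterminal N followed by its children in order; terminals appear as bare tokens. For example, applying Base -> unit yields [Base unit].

[Ty [Pr [Base ( [Ty [Pr [Base int]]] )]] => [Ty [Pr [Base ( [Ty [Pr [Base ( [Ty [Pr [Base int]]] )]]] )]]]]

Ty
Pr => Ty
Base => Ty
( Ty ) => Ty
( Pr ) => Ty
( Base ) => Ty
( int ) => Ty
( int ) => Pr
( int ) => Base
( int ) => ( Ty )
( int ) => ( Pr )
( int ) => ( Base )
( int ) => ( ( Ty ) )
( int ) => ( ( Pr ) )
( int ) => ( ( Base ) )
( int ) => ( ( int ) )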